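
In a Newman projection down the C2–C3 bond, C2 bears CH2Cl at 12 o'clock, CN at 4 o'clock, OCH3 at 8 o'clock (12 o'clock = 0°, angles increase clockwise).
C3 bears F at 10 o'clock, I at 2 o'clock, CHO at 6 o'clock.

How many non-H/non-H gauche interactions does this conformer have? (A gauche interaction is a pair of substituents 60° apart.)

Non-H gauche pairs: CH2Cl(0°)/F(300°); CH2Cl(0°)/I(60°); CN(120°)/I(60°); CN(120°)/CHO(180°); OCH3(240°)/F(300°); OCH3(240°)/CHO(180°) — 6 interactions.

6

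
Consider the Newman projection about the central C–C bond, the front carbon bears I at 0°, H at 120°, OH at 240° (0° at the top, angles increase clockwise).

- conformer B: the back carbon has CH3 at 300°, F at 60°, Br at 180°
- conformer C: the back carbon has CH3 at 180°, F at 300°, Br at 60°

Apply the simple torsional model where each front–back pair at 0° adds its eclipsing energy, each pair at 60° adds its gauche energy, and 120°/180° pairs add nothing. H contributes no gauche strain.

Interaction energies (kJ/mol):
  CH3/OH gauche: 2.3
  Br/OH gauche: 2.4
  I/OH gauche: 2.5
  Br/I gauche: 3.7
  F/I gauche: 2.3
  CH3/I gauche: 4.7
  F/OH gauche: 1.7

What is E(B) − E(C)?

B is staggered. I at 0° is gauche with CH3 at 300° (4.7); I at 0° is gauche with F at 60° (2.3); OH at 240° is gauche with CH3 at 300° (2.3); OH at 240° is gauche with Br at 180° (2.4). Total 11.7 kJ/mol.
C is staggered. I at 0° is gauche with F at 300° (2.3); I at 0° is gauche with Br at 60° (3.7); OH at 240° is gauche with CH3 at 180° (2.3); OH at 240° is gauche with F at 300° (1.7). Total 10.0 kJ/mol.
E(B) − E(C) = 11.7 − 10.0 = +1.7 kJ/mol.

+1.7 kJ/mol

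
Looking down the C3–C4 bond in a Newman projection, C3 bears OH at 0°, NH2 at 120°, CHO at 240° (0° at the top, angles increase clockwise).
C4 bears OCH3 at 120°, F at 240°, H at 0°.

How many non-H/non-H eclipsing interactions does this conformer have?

2

Non-H eclipsing pairs: NH2(120°)/OCH3(120°); CHO(240°)/F(240°) — 2 interactions.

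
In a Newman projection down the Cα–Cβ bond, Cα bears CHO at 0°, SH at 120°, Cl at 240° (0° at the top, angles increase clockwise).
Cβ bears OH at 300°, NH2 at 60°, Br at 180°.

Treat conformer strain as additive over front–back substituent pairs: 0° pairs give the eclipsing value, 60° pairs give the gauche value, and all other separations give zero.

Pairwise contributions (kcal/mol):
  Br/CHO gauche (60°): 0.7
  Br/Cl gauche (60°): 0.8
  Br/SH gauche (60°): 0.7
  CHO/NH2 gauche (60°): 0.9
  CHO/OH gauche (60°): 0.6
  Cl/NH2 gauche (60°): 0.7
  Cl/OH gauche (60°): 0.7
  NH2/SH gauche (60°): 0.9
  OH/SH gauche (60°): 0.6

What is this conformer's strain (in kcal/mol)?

4.6 kcal/mol

This conformer (staggered): CHO–OH gauche, CHO–NH2 gauche, SH–NH2 gauche, SH–Br gauche, Cl–OH gauche, Cl–Br gauche; 0.6 + 0.9 + 0.9 + 0.7 + 0.7 + 0.8 = 4.6 kcal/mol.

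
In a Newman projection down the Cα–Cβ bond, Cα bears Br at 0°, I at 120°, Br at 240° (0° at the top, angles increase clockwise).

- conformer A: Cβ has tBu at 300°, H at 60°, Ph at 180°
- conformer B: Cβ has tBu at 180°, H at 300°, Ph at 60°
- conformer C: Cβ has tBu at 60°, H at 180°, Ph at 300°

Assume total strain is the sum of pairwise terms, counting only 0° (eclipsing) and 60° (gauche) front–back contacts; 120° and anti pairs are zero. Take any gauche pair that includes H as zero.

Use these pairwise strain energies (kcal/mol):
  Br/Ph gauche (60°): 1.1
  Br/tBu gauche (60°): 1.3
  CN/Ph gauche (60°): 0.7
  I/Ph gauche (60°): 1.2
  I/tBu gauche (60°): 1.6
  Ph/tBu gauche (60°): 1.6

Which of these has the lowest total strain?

A is staggered. Br at 0° is gauche with tBu at 300° (1.3); I at 120° is gauche with Ph at 180° (1.2); Br at 240° is gauche with tBu at 300° (1.3); Br at 240° is gauche with Ph at 180° (1.1). Total 4.9 kcal/mol.
B is staggered. Br at 0° is gauche with Ph at 60° (1.1); I at 120° is gauche with tBu at 180° (1.6); I at 120° is gauche with Ph at 60° (1.2); Br at 240° is gauche with tBu at 180° (1.3). Total 5.2 kcal/mol.
C is staggered. Br at 0° is gauche with tBu at 60° (1.3); Br at 0° is gauche with Ph at 300° (1.1); I at 120° is gauche with tBu at 60° (1.6); Br at 240° is gauche with Ph at 300° (1.1). Total 5.1 kcal/mol.
A has the lowest total (4.9 kcal/mol).

A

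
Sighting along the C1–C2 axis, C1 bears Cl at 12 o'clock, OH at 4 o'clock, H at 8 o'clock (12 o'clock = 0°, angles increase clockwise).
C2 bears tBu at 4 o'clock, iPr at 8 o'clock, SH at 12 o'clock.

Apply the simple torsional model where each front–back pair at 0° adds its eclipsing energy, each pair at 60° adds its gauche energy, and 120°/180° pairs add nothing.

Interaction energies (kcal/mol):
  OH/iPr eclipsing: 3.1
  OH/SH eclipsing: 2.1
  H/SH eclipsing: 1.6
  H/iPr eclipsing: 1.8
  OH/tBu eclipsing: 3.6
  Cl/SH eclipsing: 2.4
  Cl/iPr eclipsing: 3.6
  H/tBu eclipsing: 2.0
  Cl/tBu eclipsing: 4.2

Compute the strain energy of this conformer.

7.8 kcal/mol

This conformer (eclipsed): Cl–SH eclipsed, OH–tBu eclipsed, H–iPr eclipsed; 2.4 + 3.6 + 1.8 = 7.8 kcal/mol.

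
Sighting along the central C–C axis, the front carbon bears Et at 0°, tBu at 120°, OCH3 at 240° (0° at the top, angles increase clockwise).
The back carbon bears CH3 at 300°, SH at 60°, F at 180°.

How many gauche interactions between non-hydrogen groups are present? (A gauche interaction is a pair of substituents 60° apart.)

6

Non-H gauche pairs: Et(0°)/CH3(300°); Et(0°)/SH(60°); tBu(120°)/SH(60°); tBu(120°)/F(180°); OCH3(240°)/CH3(300°); OCH3(240°)/F(180°) — 6 interactions.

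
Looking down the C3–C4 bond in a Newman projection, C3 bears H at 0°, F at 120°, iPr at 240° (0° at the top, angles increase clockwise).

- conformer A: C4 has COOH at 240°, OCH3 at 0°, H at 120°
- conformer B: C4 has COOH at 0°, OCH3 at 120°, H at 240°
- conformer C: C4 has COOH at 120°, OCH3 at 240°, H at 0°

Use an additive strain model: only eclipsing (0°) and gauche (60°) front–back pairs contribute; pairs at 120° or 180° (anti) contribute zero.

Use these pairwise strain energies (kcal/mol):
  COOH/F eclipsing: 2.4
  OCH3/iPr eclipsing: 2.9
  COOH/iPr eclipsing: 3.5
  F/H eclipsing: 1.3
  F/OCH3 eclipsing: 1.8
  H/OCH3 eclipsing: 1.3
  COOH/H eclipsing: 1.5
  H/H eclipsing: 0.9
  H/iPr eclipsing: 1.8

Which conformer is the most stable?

B

A (eclipsed): H–OCH3 eclipsed, F–H eclipsed, iPr–COOH eclipsed; 1.3 + 1.3 + 3.5 = 6.1 kcal/mol.
B (eclipsed): H–COOH eclipsed, F–OCH3 eclipsed, iPr–H eclipsed; 1.5 + 1.8 + 1.8 = 5.1 kcal/mol.
C (eclipsed): H–H eclipsed, F–COOH eclipsed, iPr–OCH3 eclipsed; 0.9 + 2.4 + 2.9 = 6.2 kcal/mol.
B has the lowest total (5.1 kcal/mol).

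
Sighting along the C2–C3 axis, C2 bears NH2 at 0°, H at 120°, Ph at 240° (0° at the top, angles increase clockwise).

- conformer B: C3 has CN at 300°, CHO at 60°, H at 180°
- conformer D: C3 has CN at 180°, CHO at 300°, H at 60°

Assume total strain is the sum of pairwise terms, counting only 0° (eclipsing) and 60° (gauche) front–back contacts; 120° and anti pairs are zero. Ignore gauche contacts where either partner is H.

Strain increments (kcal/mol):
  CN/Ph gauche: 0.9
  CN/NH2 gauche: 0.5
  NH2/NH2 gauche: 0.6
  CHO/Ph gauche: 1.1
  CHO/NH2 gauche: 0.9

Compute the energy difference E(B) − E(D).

B (staggered): NH2(0°)/CN(300°) gauche 0.5; NH2(0°)/CHO(60°) gauche 0.9; Ph(240°)/CN(300°) gauche 0.9 → 2.3 kcal/mol.
D (staggered): NH2(0°)/CHO(300°) gauche 0.9; Ph(240°)/CN(180°) gauche 0.9; Ph(240°)/CHO(300°) gauche 1.1 → 2.9 kcal/mol.
E(B) − E(D) = 2.3 − 2.9 = -0.6 kcal/mol.

-0.6 kcal/mol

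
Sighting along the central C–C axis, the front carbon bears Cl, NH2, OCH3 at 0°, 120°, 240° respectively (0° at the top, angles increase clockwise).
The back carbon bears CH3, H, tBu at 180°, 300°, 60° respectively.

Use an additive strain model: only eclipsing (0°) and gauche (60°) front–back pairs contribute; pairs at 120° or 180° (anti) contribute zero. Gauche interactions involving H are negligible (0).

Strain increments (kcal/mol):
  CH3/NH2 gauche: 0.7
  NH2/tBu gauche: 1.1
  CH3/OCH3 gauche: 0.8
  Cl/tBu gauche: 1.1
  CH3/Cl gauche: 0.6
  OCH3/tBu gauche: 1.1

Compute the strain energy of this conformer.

3.7 kcal/mol

This conformer is staggered. Cl at 0° is gauche with tBu at 60° (1.1); NH2 at 120° is gauche with CH3 at 180° (0.7); NH2 at 120° is gauche with tBu at 60° (1.1); OCH3 at 240° is gauche with CH3 at 180° (0.8). Total 3.7 kcal/mol.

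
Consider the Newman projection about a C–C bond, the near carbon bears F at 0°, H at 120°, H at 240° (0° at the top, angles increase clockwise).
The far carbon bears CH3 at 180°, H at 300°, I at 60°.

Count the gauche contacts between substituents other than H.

Non-H gauche pairs: F(0°)/I(60°) — 1 interaction.

1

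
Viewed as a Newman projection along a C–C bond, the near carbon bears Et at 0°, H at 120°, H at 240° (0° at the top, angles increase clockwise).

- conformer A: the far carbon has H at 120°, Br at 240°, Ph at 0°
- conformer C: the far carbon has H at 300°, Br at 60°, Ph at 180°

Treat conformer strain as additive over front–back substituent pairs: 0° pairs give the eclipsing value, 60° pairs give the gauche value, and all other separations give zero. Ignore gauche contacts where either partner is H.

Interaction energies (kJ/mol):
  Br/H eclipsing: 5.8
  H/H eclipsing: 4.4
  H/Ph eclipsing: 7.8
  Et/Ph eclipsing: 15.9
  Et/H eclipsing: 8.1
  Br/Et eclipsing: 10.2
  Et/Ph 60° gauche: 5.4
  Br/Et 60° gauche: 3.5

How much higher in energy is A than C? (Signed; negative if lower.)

+22.6 kJ/mol

A (eclipsed): Et(0°)/Ph(0°) eclipsed 15.9; H(120°)/H(120°) eclipsed 4.4; H(240°)/Br(240°) eclipsed 5.8 → 26.1 kJ/mol.
C (staggered): Et(0°)/Br(60°) gauche 3.5 → 3.5 kJ/mol.
E(A) − E(C) = 26.1 − 3.5 = +22.6 kJ/mol.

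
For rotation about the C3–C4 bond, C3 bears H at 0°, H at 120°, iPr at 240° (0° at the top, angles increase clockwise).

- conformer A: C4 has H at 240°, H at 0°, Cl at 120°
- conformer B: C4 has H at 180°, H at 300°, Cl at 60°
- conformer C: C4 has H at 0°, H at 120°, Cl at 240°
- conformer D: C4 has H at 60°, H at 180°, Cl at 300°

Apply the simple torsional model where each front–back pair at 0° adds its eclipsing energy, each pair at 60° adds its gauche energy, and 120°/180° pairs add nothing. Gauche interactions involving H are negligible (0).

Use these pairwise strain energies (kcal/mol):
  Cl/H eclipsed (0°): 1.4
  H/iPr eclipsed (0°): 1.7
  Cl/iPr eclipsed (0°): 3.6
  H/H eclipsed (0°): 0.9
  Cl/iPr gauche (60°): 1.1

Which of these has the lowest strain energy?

B

A (eclipsed): H–H eclipsed, H–Cl eclipsed, iPr–H eclipsed; 0.9 + 1.4 + 1.7 = 4.0 kcal/mol.
B (staggered): no non-H gauche contacts → 0.0 kcal/mol.
C (eclipsed): H–H eclipsed, H–H eclipsed, iPr–Cl eclipsed; 0.9 + 0.9 + 3.6 = 5.4 kcal/mol.
D (staggered): iPr–Cl gauche; 1.1 = 1.1 kcal/mol.
B has the lowest total (0.0 kcal/mol).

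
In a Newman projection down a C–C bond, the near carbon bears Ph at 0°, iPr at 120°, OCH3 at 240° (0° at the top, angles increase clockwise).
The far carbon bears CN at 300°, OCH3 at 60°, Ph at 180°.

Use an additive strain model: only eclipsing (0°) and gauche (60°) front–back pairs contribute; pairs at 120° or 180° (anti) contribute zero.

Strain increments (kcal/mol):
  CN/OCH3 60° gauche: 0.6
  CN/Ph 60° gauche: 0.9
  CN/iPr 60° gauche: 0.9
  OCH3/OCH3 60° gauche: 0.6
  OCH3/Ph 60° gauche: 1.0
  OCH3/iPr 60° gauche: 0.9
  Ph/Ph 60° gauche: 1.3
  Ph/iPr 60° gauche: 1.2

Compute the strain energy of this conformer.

5.6 kcal/mol

This conformer (staggered): Ph–CN gauche, Ph–OCH3 gauche, iPr–OCH3 gauche, iPr–Ph gauche, OCH3–CN gauche, OCH3–Ph gauche; 0.9 + 1.0 + 0.9 + 1.2 + 0.6 + 1.0 = 5.6 kcal/mol.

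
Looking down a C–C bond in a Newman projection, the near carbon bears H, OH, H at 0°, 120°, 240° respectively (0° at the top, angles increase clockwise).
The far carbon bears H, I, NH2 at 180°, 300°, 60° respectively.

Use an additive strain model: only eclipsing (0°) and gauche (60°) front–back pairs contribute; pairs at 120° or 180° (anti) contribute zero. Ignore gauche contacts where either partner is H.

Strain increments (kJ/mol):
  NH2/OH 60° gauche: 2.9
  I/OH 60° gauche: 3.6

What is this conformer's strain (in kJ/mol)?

2.9 kJ/mol

This conformer is staggered. OH at 120° is gauche with NH2 at 60° (2.9). Total 2.9 kJ/mol.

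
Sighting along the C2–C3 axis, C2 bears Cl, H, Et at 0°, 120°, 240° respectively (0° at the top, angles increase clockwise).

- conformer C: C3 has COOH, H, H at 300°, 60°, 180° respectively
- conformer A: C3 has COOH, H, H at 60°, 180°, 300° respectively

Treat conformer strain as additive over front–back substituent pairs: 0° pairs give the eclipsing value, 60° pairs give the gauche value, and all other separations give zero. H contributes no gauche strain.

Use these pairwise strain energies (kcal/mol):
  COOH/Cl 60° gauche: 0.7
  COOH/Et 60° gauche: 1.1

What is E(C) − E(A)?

C (staggered): Cl(0°)/COOH(300°) gauche 0.7; Et(240°)/COOH(300°) gauche 1.1 → 1.8 kcal/mol.
A (staggered): Cl(0°)/COOH(60°) gauche 0.7 → 0.7 kcal/mol.
E(C) − E(A) = 1.8 − 0.7 = +1.1 kcal/mol.

+1.1 kcal/mol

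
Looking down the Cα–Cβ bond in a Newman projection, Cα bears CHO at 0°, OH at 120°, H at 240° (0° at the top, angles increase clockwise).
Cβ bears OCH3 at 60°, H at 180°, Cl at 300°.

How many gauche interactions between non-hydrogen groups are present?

3

Non-H gauche pairs: CHO(0°)/OCH3(60°); CHO(0°)/Cl(300°); OH(120°)/OCH3(60°) — 3 interactions.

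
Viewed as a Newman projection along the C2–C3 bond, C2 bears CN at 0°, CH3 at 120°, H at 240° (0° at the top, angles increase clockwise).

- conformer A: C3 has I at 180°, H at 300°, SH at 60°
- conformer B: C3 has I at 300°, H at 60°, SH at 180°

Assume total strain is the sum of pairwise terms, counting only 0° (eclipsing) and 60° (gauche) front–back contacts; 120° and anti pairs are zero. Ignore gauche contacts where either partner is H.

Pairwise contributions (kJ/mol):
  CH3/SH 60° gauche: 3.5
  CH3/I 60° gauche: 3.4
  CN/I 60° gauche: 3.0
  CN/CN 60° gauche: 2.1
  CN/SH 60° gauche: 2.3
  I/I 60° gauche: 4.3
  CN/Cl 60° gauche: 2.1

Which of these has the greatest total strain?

A

A (staggered): CN–SH gauche, CH3–I gauche, CH3–SH gauche; 2.3 + 3.4 + 3.5 = 9.2 kJ/mol.
B (staggered): CN–I gauche, CH3–SH gauche; 3.0 + 3.5 = 6.5 kJ/mol.
A has the highest total (9.2 kJ/mol).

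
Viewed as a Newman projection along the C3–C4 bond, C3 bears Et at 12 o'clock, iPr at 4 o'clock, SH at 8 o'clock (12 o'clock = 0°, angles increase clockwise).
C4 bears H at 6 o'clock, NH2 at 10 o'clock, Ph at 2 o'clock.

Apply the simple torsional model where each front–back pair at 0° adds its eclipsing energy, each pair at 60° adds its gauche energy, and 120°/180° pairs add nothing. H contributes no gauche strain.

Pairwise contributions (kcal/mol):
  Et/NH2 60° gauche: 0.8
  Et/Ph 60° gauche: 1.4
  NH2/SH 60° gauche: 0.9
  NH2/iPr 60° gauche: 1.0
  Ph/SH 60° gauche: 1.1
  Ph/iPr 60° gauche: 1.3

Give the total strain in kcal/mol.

4.4 kcal/mol

This conformer (staggered): Et(0°)/NH2(300°) gauche 0.8; Et(0°)/Ph(60°) gauche 1.4; iPr(120°)/Ph(60°) gauche 1.3; SH(240°)/NH2(300°) gauche 0.9 → 4.4 kcal/mol.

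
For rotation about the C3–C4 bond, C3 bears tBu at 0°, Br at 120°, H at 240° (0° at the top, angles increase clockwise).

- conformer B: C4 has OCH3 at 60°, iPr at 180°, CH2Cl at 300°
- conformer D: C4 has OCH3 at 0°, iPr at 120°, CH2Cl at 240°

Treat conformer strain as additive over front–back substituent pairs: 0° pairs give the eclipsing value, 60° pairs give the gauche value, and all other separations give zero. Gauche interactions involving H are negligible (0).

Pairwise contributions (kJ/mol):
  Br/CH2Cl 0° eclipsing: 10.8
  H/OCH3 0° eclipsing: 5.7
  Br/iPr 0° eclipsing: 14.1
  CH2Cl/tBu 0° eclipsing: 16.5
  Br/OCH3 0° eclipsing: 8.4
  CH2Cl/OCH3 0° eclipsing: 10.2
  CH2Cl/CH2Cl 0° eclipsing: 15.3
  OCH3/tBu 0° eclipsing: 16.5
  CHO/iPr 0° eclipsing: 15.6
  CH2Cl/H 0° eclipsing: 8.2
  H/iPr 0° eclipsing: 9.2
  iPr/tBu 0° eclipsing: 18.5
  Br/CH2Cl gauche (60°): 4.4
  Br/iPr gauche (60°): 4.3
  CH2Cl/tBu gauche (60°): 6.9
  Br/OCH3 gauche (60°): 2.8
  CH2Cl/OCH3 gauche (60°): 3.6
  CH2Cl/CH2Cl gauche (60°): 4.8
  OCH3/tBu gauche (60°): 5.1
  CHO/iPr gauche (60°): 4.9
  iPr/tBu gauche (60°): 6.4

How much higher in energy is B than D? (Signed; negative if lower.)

B (staggered): tBu–OCH3 gauche, tBu–CH2Cl gauche, Br–OCH3 gauche, Br–iPr gauche; 5.1 + 6.9 + 2.8 + 4.3 = 19.1 kJ/mol.
D (eclipsed): tBu–OCH3 eclipsed, Br–iPr eclipsed, H–CH2Cl eclipsed; 16.5 + 14.1 + 8.2 = 38.8 kJ/mol.
E(B) − E(D) = 19.1 − 38.8 = -19.7 kJ/mol.

-19.7 kJ/mol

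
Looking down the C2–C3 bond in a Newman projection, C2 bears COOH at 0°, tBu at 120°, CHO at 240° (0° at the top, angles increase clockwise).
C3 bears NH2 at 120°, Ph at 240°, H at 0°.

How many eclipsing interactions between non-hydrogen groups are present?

2

Non-H eclipsing pairs: tBu(120°)/NH2(120°); CHO(240°)/Ph(240°) — 2 interactions.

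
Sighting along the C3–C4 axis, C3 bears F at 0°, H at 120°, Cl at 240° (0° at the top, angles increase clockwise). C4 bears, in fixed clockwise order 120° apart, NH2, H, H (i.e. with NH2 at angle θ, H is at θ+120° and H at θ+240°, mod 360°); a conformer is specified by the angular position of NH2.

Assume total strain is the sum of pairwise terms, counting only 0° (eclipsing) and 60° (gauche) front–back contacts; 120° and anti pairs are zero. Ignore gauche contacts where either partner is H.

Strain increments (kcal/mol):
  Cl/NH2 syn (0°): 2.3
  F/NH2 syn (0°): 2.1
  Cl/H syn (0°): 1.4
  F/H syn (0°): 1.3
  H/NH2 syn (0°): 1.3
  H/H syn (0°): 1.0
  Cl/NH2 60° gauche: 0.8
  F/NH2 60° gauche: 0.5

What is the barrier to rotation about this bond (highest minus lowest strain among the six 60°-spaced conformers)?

4.1 kcal/mol

NH2 at 0° (eclipsed): F–NH2 eclipsed, H–H eclipsed, Cl–H eclipsed; 2.1 + 1.0 + 1.4 = 4.5 kcal/mol.
NH2 at 60° (staggered): F–NH2 gauche; 0.5 = 0.5 kcal/mol.
NH2 at 120° (eclipsed): F–H eclipsed, H–NH2 eclipsed, Cl–H eclipsed; 1.3 + 1.3 + 1.4 = 4.0 kcal/mol.
NH2 at 180° (staggered): Cl–NH2 gauche; 0.8 = 0.8 kcal/mol.
NH2 at 240° (eclipsed): F–H eclipsed, H–H eclipsed, Cl–NH2 eclipsed; 1.3 + 1.0 + 2.3 = 4.6 kcal/mol.
NH2 at 300° (staggered): F–NH2 gauche, Cl–NH2 gauche; 0.5 + 0.8 = 1.3 kcal/mol.
Max at 240° (4.6 kcal/mol), min at 60° (0.5 kcal/mol); barrier = 4.1 kcal/mol.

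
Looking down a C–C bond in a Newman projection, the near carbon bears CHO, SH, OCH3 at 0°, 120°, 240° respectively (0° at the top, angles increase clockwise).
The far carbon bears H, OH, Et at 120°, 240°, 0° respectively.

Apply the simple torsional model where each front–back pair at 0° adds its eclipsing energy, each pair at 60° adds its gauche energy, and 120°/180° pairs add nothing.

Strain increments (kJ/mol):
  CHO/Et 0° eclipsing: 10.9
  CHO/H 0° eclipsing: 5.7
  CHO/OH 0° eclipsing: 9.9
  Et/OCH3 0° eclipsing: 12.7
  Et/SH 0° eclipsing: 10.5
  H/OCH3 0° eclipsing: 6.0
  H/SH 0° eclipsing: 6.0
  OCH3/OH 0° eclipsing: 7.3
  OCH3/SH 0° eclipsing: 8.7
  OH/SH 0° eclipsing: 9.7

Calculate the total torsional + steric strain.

This conformer (eclipsed): CHO(0°)/Et(0°) eclipsed 10.9; SH(120°)/H(120°) eclipsed 6.0; OCH3(240°)/OH(240°) eclipsed 7.3 → 24.2 kJ/mol.

24.2 kJ/mol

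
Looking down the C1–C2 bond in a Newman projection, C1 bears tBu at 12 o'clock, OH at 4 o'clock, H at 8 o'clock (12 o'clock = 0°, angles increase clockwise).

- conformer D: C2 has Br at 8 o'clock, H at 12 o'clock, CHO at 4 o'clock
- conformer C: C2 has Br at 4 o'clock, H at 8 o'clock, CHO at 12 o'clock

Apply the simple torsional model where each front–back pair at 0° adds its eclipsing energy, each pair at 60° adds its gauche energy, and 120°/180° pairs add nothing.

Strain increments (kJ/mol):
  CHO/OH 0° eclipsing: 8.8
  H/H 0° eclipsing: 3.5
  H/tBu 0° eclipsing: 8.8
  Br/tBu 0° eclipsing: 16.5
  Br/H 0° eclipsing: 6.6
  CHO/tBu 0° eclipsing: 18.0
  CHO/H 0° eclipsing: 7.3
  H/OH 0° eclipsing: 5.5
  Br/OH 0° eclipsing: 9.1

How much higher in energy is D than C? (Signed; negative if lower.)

D (eclipsed): tBu–H eclipsed, OH–CHO eclipsed, H–Br eclipsed; 8.8 + 8.8 + 6.6 = 24.2 kJ/mol.
C (eclipsed): tBu–CHO eclipsed, OH–Br eclipsed, H–H eclipsed; 18.0 + 9.1 + 3.5 = 30.6 kJ/mol.
E(D) − E(C) = 24.2 − 30.6 = -6.4 kJ/mol.

-6.4 kJ/mol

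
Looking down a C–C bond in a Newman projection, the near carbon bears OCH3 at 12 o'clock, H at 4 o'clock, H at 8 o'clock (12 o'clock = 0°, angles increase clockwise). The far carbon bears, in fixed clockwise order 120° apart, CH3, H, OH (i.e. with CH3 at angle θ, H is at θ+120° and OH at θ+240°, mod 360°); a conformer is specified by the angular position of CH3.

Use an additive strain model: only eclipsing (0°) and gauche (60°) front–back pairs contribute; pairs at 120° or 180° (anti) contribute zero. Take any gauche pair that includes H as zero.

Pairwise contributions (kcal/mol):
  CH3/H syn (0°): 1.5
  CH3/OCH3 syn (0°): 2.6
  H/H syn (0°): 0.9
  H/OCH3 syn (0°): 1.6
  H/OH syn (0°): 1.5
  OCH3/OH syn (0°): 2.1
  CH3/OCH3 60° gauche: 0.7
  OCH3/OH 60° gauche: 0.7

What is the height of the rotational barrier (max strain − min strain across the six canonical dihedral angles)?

4.3 kcal/mol

CH3 at 0° (eclipsed): OCH3–CH3 eclipsed, H–H eclipsed, H–OH eclipsed; 2.6 + 0.9 + 1.5 = 5.0 kcal/mol.
CH3 at 60° (staggered): OCH3–CH3 gauche, OCH3–OH gauche; 0.7 + 0.7 = 1.4 kcal/mol.
CH3 at 120° (eclipsed): OCH3–OH eclipsed, H–CH3 eclipsed, H–H eclipsed; 2.1 + 1.5 + 0.9 = 4.5 kcal/mol.
CH3 at 180° (staggered): OCH3–OH gauche; 0.7 = 0.7 kcal/mol.
CH3 at 240° (eclipsed): OCH3–H eclipsed, H–OH eclipsed, H–CH3 eclipsed; 1.6 + 1.5 + 1.5 = 4.6 kcal/mol.
CH3 at 300° (staggered): OCH3–CH3 gauche; 0.7 = 0.7 kcal/mol.
Max at 0° (5.0 kcal/mol), min at 180° (0.7 kcal/mol); barrier = 4.3 kcal/mol.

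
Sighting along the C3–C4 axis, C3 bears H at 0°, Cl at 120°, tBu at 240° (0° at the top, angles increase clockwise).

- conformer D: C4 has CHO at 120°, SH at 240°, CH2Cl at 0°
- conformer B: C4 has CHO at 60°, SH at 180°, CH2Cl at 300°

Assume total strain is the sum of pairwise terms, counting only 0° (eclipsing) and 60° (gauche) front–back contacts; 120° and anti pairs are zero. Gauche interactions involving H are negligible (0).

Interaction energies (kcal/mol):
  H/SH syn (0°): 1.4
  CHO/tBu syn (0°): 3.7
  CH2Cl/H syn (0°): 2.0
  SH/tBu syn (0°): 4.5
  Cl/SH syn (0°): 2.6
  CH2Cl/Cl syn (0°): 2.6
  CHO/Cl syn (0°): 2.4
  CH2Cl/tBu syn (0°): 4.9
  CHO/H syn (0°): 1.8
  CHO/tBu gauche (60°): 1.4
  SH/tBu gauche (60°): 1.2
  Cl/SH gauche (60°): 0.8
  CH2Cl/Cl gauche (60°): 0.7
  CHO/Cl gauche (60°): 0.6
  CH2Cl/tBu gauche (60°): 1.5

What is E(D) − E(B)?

+4.8 kcal/mol

D (eclipsed): H–CH2Cl eclipsed, Cl–CHO eclipsed, tBu–SH eclipsed; 2.0 + 2.4 + 4.5 = 8.9 kcal/mol.
B (staggered): Cl–CHO gauche, Cl–SH gauche, tBu–SH gauche, tBu–CH2Cl gauche; 0.6 + 0.8 + 1.2 + 1.5 = 4.1 kcal/mol.
E(D) − E(B) = 8.9 − 4.1 = +4.8 kcal/mol.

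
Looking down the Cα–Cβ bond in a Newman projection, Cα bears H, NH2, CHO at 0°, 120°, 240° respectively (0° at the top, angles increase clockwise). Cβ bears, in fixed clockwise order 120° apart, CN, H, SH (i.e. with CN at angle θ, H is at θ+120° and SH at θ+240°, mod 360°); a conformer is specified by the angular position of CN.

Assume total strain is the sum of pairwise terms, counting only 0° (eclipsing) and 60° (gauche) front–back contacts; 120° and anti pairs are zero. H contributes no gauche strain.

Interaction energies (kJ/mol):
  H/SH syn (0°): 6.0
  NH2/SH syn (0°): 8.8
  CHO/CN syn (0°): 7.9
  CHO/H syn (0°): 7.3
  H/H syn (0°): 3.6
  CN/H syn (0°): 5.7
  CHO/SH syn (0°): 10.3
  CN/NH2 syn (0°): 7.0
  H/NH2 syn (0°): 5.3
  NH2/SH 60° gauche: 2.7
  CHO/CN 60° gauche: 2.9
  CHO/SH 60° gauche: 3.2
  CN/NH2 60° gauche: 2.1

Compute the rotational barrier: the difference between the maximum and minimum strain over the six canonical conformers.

CN at 0° (eclipsed): H(0°)/CN(0°) eclipsed 5.7; NH2(120°)/H(120°) eclipsed 5.3; CHO(240°)/SH(240°) eclipsed 10.3 → 21.3 kJ/mol.
CN at 60° (staggered): NH2(120°)/CN(60°) gauche 2.1; CHO(240°)/SH(300°) gauche 3.2 → 5.3 kJ/mol.
CN at 120° (eclipsed): H(0°)/SH(0°) eclipsed 6.0; NH2(120°)/CN(120°) eclipsed 7.0; CHO(240°)/H(240°) eclipsed 7.3 → 20.3 kJ/mol.
CN at 180° (staggered): NH2(120°)/CN(180°) gauche 2.1; NH2(120°)/SH(60°) gauche 2.7; CHO(240°)/CN(180°) gauche 2.9 → 7.7 kJ/mol.
CN at 240° (eclipsed): H(0°)/H(0°) eclipsed 3.6; NH2(120°)/SH(120°) eclipsed 8.8; CHO(240°)/CN(240°) eclipsed 7.9 → 20.3 kJ/mol.
CN at 300° (staggered): NH2(120°)/SH(180°) gauche 2.7; CHO(240°)/CN(300°) gauche 2.9; CHO(240°)/SH(180°) gauche 3.2 → 8.8 kJ/mol.
Max at 0° (21.3 kJ/mol), min at 60° (5.3 kJ/mol); barrier = 16.0 kJ/mol.

16.0 kJ/mol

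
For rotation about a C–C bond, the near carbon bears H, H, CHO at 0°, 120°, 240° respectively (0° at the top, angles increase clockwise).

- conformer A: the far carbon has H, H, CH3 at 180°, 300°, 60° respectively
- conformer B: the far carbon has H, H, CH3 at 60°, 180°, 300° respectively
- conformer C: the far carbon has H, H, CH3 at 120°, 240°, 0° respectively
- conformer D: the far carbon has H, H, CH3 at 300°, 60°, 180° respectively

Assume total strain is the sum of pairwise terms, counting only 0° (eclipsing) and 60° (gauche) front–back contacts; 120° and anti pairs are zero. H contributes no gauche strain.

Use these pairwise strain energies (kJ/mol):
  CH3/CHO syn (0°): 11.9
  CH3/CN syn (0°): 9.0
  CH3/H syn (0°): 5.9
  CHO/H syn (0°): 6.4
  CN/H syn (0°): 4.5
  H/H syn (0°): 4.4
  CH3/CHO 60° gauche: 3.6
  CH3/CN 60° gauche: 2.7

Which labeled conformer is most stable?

A

A (staggered): no non-H gauche contacts → 0.0 kJ/mol.
B (staggered): CHO(240°)/CH3(300°) gauche 3.6 → 3.6 kJ/mol.
C (eclipsed): H(0°)/CH3(0°) eclipsed 5.9; H(120°)/H(120°) eclipsed 4.4; CHO(240°)/H(240°) eclipsed 6.4 → 16.7 kJ/mol.
D (staggered): CHO(240°)/CH3(180°) gauche 3.6 → 3.6 kJ/mol.
A has the lowest total (0.0 kJ/mol).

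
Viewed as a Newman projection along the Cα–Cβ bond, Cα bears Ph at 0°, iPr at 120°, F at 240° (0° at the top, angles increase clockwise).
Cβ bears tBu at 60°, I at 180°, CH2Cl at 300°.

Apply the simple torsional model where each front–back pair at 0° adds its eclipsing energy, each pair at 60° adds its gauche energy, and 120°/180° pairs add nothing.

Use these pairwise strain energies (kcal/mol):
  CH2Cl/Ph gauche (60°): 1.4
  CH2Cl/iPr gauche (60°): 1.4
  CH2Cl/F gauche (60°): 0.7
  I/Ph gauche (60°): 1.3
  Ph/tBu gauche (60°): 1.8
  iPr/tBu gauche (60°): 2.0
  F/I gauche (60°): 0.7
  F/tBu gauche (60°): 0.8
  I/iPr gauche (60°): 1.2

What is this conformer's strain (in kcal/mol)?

7.8 kcal/mol

This conformer (staggered): Ph(0°)/tBu(60°) gauche 1.8; Ph(0°)/CH2Cl(300°) gauche 1.4; iPr(120°)/tBu(60°) gauche 2.0; iPr(120°)/I(180°) gauche 1.2; F(240°)/I(180°) gauche 0.7; F(240°)/CH2Cl(300°) gauche 0.7 → 7.8 kcal/mol.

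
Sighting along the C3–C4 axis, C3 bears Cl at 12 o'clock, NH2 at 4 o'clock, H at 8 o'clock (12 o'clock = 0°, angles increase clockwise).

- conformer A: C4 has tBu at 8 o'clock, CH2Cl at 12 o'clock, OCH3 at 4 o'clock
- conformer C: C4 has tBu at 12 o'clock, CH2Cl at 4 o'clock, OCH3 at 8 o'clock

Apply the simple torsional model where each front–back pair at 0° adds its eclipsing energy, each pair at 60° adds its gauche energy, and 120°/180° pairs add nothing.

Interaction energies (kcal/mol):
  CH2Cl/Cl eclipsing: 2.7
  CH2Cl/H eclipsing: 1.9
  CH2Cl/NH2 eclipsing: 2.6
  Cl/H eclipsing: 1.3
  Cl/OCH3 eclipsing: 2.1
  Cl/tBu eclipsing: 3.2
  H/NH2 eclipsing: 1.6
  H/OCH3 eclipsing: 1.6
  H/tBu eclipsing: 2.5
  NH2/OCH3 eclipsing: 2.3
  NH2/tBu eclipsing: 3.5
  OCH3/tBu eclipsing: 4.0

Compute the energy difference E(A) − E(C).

+0.1 kcal/mol

A (eclipsed): Cl(0°)/CH2Cl(0°) eclipsed 2.7; NH2(120°)/OCH3(120°) eclipsed 2.3; H(240°)/tBu(240°) eclipsed 2.5 → 7.5 kcal/mol.
C (eclipsed): Cl(0°)/tBu(0°) eclipsed 3.2; NH2(120°)/CH2Cl(120°) eclipsed 2.6; H(240°)/OCH3(240°) eclipsed 1.6 → 7.4 kcal/mol.
E(A) − E(C) = 7.5 − 7.4 = +0.1 kcal/mol.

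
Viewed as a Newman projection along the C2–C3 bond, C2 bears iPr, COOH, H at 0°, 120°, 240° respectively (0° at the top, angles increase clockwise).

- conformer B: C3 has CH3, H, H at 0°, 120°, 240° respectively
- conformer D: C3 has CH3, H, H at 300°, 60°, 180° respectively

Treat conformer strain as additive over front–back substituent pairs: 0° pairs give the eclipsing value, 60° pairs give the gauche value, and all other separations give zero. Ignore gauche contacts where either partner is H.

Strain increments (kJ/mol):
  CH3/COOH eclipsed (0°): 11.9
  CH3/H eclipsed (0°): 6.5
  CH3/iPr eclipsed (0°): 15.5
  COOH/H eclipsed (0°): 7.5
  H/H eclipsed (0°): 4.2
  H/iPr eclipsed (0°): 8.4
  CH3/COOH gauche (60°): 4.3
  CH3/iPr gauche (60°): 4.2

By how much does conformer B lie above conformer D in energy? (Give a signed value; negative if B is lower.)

B is eclipsed. iPr at 0° is eclipsed with CH3 at 0° (15.5); COOH at 120° is eclipsed with H at 120° (7.5); H at 240° is eclipsed with H at 240° (4.2). Total 27.2 kJ/mol.
D is staggered. iPr at 0° is gauche with CH3 at 300° (4.2). Total 4.2 kJ/mol.
E(B) − E(D) = 27.2 − 4.2 = +23.0 kJ/mol.

+23.0 kJ/mol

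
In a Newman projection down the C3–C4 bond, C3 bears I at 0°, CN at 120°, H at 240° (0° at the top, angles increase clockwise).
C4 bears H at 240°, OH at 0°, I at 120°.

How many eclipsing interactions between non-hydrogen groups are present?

Non-H eclipsing pairs: I(0°)/OH(0°); CN(120°)/I(120°) — 2 interactions.

2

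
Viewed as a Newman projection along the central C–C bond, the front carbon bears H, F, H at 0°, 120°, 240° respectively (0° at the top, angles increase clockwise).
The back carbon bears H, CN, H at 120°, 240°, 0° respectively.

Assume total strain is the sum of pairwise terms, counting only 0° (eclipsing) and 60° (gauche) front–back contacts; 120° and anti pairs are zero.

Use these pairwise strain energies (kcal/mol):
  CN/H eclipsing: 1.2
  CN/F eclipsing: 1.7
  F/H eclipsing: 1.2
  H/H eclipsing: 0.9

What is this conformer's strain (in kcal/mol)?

This conformer is eclipsed. H at 0° is eclipsed with H at 0° (0.9); F at 120° is eclipsed with H at 120° (1.2); H at 240° is eclipsed with CN at 240° (1.2). Total 3.3 kcal/mol.

3.3 kcal/mol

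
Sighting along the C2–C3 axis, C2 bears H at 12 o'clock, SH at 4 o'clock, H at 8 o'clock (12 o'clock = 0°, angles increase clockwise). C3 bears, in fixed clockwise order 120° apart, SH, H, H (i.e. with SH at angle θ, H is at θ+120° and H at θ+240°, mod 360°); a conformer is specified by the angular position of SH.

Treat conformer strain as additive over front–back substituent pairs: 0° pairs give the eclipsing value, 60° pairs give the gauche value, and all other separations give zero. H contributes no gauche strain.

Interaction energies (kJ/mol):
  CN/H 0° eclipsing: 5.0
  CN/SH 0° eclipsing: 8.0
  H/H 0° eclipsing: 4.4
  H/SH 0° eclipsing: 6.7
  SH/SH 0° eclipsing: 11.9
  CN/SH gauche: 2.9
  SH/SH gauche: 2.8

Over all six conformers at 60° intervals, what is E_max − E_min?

SH at 0° is eclipsed. H at 0° is eclipsed with SH at 0° (6.7); SH at 120° is eclipsed with H at 120° (6.7); H at 240° is eclipsed with H at 240° (4.4). Total 17.8 kJ/mol.
SH at 60° is staggered. SH at 120° is gauche with SH at 60° (2.8). Total 2.8 kJ/mol.
SH at 120° is eclipsed. H at 0° is eclipsed with H at 0° (4.4); SH at 120° is eclipsed with SH at 120° (11.9); H at 240° is eclipsed with H at 240° (4.4). Total 20.7 kJ/mol.
SH at 180° is staggered. SH at 120° is gauche with SH at 180° (2.8). Total 2.8 kJ/mol.
SH at 240° is eclipsed. H at 0° is eclipsed with H at 0° (4.4); SH at 120° is eclipsed with H at 120° (6.7); H at 240° is eclipsed with SH at 240° (6.7). Total 17.8 kJ/mol.
SH at 300° (staggered): no non-H gauche contacts → 0.0 kJ/mol.
Max at 120° (20.7 kJ/mol), min at 300° (0.0 kJ/mol); barrier = 20.7 kJ/mol.

20.7 kJ/mol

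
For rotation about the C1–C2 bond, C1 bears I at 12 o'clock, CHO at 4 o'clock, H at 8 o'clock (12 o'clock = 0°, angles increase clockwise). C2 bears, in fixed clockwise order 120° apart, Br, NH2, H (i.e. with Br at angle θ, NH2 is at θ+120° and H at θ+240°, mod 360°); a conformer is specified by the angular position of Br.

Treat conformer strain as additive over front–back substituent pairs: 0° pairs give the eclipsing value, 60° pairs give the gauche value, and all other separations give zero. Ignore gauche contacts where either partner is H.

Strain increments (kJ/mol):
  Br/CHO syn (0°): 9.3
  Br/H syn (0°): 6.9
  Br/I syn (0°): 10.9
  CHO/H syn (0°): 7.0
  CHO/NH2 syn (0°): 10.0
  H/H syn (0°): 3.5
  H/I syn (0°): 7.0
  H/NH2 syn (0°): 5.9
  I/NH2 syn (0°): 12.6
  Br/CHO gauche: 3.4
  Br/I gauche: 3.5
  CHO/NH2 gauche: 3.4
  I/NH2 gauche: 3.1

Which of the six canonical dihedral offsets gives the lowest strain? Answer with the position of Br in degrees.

180°

Br at 0° (eclipsed): I(0°)/Br(0°) eclipsed 10.9; CHO(120°)/NH2(120°) eclipsed 10.0; H(240°)/H(240°) eclipsed 3.5 → 24.4 kJ/mol.
Br at 60° (staggered): I(0°)/Br(60°) gauche 3.5; CHO(120°)/Br(60°) gauche 3.4; CHO(120°)/NH2(180°) gauche 3.4 → 10.3 kJ/mol.
Br at 120° (eclipsed): I(0°)/H(0°) eclipsed 7.0; CHO(120°)/Br(120°) eclipsed 9.3; H(240°)/NH2(240°) eclipsed 5.9 → 22.2 kJ/mol.
Br at 180° (staggered): I(0°)/NH2(300°) gauche 3.1; CHO(120°)/Br(180°) gauche 3.4 → 6.5 kJ/mol.
Br at 240° (eclipsed): I(0°)/NH2(0°) eclipsed 12.6; CHO(120°)/H(120°) eclipsed 7.0; H(240°)/Br(240°) eclipsed 6.9 → 26.5 kJ/mol.
Br at 300° (staggered): I(0°)/Br(300°) gauche 3.5; I(0°)/NH2(60°) gauche 3.1; CHO(120°)/NH2(60°) gauche 3.4 → 10.0 kJ/mol.
The minimum (6.5 kJ/mol) occurs with Br at 180°.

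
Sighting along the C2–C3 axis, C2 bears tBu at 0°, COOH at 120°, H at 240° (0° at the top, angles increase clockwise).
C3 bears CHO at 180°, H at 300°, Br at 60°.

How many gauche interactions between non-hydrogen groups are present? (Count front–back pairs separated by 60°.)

Non-H gauche pairs: tBu(0°)/Br(60°); COOH(120°)/CHO(180°); COOH(120°)/Br(60°) — 3 interactions.

3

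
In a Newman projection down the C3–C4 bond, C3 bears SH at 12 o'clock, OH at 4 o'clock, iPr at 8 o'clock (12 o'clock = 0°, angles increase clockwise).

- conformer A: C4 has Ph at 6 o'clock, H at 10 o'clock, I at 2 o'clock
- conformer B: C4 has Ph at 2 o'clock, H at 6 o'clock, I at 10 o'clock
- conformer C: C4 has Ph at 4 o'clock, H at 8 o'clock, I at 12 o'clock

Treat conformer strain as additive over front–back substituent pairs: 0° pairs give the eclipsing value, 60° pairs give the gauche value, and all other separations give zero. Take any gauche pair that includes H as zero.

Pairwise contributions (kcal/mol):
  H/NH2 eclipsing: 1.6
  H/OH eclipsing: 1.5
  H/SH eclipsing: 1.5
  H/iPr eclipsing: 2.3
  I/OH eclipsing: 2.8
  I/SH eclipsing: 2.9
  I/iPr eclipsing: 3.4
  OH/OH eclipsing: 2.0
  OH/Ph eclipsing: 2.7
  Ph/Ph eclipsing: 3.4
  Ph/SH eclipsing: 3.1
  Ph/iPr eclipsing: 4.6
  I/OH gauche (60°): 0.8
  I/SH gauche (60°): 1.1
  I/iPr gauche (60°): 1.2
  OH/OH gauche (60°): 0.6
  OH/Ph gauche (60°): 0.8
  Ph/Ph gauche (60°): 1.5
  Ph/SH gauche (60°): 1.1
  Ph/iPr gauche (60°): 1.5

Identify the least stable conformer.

C

A is staggered. SH at 0° is gauche with I at 60° (1.1); OH at 120° is gauche with Ph at 180° (0.8); OH at 120° is gauche with I at 60° (0.8); iPr at 240° is gauche with Ph at 180° (1.5). Total 4.2 kcal/mol.
B is staggered. SH at 0° is gauche with Ph at 60° (1.1); SH at 0° is gauche with I at 300° (1.1); OH at 120° is gauche with Ph at 60° (0.8); iPr at 240° is gauche with I at 300° (1.2). Total 4.2 kcal/mol.
C is eclipsed. SH at 0° is eclipsed with I at 0° (2.9); OH at 120° is eclipsed with Ph at 120° (2.7); iPr at 240° is eclipsed with H at 240° (2.3). Total 7.9 kcal/mol.
C has the highest total (7.9 kcal/mol).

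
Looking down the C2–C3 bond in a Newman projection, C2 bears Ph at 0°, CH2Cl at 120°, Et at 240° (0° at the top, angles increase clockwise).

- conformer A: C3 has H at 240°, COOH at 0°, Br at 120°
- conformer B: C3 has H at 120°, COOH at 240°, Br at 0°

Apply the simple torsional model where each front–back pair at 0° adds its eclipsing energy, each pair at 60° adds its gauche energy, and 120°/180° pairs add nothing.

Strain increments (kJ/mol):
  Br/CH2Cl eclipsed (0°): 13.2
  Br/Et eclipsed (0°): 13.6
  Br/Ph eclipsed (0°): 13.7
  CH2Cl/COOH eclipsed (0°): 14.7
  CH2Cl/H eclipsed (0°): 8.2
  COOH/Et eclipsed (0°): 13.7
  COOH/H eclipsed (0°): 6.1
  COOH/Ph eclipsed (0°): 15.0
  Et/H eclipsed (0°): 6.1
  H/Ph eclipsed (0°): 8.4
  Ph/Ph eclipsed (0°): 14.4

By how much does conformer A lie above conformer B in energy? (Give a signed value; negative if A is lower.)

A (eclipsed): Ph(0°)/COOH(0°) eclipsed 15.0; CH2Cl(120°)/Br(120°) eclipsed 13.2; Et(240°)/H(240°) eclipsed 6.1 → 34.3 kJ/mol.
B (eclipsed): Ph(0°)/Br(0°) eclipsed 13.7; CH2Cl(120°)/H(120°) eclipsed 8.2; Et(240°)/COOH(240°) eclipsed 13.7 → 35.6 kJ/mol.
E(A) − E(B) = 34.3 − 35.6 = -1.3 kJ/mol.

-1.3 kJ/mol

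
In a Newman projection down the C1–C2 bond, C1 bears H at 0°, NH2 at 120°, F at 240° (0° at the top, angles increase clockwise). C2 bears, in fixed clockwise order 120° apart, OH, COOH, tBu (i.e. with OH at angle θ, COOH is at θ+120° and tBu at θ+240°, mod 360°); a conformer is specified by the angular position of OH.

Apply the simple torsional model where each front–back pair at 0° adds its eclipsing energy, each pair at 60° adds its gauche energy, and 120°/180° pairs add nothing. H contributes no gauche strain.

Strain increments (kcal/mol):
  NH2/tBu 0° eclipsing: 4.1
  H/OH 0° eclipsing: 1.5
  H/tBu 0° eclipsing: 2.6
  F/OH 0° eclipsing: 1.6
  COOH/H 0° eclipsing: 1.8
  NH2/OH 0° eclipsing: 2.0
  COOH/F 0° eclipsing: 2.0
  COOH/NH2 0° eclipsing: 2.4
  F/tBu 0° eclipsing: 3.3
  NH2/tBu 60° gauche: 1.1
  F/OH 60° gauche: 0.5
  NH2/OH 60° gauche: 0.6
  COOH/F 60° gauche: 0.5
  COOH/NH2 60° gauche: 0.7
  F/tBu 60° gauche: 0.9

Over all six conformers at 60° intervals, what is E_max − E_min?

OH at 0° (eclipsed): H–OH eclipsed, NH2–COOH eclipsed, F–tBu eclipsed; 1.5 + 2.4 + 3.3 = 7.2 kcal/mol.
OH at 60° (staggered): NH2–OH gauche, NH2–COOH gauche, F–COOH gauche, F–tBu gauche; 0.6 + 0.7 + 0.5 + 0.9 = 2.7 kcal/mol.
OH at 120° (eclipsed): H–tBu eclipsed, NH2–OH eclipsed, F–COOH eclipsed; 2.6 + 2.0 + 2.0 = 6.6 kcal/mol.
OH at 180° (staggered): NH2–OH gauche, NH2–tBu gauche, F–OH gauche, F–COOH gauche; 0.6 + 1.1 + 0.5 + 0.5 = 2.7 kcal/mol.
OH at 240° (eclipsed): H–COOH eclipsed, NH2–tBu eclipsed, F–OH eclipsed; 1.8 + 4.1 + 1.6 = 7.5 kcal/mol.
OH at 300° (staggered): NH2–COOH gauche, NH2–tBu gauche, F–OH gauche, F–tBu gauche; 0.7 + 1.1 + 0.5 + 0.9 = 3.2 kcal/mol.
Max at 240° (7.5 kcal/mol), min at 60° (2.7 kcal/mol); barrier = 4.8 kcal/mol.

4.8 kcal/mol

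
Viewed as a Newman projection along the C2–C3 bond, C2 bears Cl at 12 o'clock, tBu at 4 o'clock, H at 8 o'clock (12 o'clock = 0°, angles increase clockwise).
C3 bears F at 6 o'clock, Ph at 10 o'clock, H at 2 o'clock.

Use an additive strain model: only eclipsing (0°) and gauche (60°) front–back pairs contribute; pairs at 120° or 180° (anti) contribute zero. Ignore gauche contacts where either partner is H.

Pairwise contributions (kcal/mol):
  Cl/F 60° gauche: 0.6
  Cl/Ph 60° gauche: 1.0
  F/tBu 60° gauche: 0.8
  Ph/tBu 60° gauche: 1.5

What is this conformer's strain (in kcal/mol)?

1.8 kcal/mol

This conformer (staggered): Cl–Ph gauche, tBu–F gauche; 1.0 + 0.8 = 1.8 kcal/mol.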